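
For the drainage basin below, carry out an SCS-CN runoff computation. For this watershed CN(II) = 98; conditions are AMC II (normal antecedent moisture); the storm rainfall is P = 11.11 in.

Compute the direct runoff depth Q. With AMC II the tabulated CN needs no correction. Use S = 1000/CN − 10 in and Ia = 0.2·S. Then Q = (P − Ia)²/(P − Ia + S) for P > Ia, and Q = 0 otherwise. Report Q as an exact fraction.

CN(II) = 98; AMC II needs no correction.
S = 1000/98 − 10 = 10/49 in ≈ 0.204 in
Ia = 0.2S: 0.2·0.204 = 0.041 in (exactly 2/49)
Since P=11.110 > Ia=0.041: effective rainfall P−Ia = 54239/4900 in
Q: (54239/4900)² ÷ (55239/4900) = 2941869121/270671100 in (≈ 10.869 in)

Q = 2941869121/270671100 in ≈ 10.869 in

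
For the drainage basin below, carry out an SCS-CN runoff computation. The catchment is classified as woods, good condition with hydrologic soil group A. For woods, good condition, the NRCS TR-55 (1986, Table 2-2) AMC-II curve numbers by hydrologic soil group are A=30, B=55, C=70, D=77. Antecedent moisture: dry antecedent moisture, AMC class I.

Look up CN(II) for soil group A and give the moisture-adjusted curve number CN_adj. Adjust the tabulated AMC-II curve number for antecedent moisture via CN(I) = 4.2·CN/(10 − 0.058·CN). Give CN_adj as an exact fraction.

NRCS table: woods, good condition, soil group A → CN(II) = 30
Adjust CN=30 to AMC I: 4.2·30/(10 − 0.058·30) → 126 ÷ (413/50) = 900/59 ≈ 15.254

CN_adj = 900/59 ≈ 15.254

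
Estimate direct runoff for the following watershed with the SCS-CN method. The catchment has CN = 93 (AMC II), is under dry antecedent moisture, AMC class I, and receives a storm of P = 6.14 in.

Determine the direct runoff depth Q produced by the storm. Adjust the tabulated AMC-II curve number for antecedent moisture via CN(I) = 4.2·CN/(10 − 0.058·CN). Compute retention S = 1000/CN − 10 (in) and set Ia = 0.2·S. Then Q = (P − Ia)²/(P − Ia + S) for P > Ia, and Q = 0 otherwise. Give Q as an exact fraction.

Q = 6504906409/1473859350 in ≈ 4.414 in

Adjust CN=93 to AMC I: 4.2·93/(10 − 0.058·93) → (1953/5) ÷ (2303/500) = 27900/329 ≈ 84.802
Max retention: S = 1000/(27900/329) − 10 = 500/279 in (≈ 1.792 in)
Ia = 0.2S: 0.2·1.792 = 0.358 in (exactly 100/279)
Since P=6.140 > Ia=0.358: effective rainfall P−Ia = 80653/13950 in
Runoff Q = (P−Ia)²/(P−Ia+S) = (5.782)²/(5.782+1.792) = 6504906409/1473859350 ≈ 4.414 in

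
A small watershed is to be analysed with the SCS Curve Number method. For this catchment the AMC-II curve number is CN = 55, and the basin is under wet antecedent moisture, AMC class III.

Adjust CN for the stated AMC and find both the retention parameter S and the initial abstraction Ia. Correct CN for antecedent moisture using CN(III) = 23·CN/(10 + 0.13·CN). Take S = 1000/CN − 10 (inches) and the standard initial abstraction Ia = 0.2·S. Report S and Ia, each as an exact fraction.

S = 900/253 in ≈ 3.557 in; Ia = 180/253 in ≈ 0.711 in

Wet (AMC III): CN(III) = 23·55/(10 + 0.13·55) = 1265/(343/20) = 25300/343 ≈ 73.761
S = 1000/(25300/343) − 10 = 900/253 in ≈ 3.557 in
Ia = 0.2·(900/253) = 180/253 in ≈ 0.711 in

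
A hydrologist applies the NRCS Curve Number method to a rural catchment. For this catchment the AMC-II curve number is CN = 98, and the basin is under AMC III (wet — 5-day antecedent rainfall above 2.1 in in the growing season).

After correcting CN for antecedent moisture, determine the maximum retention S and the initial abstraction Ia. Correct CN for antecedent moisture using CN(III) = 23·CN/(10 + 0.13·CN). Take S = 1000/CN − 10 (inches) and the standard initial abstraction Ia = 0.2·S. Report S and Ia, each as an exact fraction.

Wet (AMC III): CN(III) = 23·98/(10 + 0.13·98) = 2254/(1137/50) = 112700/1137 ≈ 99.120
S = 1000/(112700/1137) − 10 = 100/1127 in ≈ 0.089 in
Ia = 0.2S: 0.2·0.089 = 0.018 in (exactly 20/1127)

S = 100/1127 in ≈ 0.089 in; Ia = 20/1127 in ≈ 0.018 in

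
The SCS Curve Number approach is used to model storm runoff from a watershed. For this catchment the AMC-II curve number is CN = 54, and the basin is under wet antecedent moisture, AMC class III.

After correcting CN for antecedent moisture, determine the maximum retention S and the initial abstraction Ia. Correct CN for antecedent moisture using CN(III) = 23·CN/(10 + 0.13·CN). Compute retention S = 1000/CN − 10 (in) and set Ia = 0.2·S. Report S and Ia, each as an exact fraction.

CN(III) from CN(II)=54: (23·54)/(10 + 0.13·54) = 2700/37 ≈ 72.973
S = 1000/(2700/37) − 10 = 100/27 in ≈ 3.704 in
Ia = 0.2·(100/27) = 20/27 in ≈ 0.741 in

S = 100/27 in ≈ 3.704 in; Ia = 20/27 in ≈ 0.741 in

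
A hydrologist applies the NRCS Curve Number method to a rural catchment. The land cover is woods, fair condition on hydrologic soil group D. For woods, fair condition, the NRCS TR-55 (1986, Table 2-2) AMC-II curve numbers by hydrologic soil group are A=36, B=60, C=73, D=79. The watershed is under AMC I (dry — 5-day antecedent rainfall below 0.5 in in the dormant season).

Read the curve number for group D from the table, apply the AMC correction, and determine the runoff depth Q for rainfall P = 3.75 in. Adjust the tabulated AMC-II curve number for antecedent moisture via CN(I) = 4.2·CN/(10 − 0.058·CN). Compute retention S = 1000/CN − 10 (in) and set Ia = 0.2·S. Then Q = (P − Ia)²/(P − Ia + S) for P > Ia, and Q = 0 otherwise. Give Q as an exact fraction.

Q = 123245/176012 in ≈ 0.700 in

NRCS table: woods, fair condition, soil group D → CN(II) = 79
Adjust CN=79 to AMC I: 4.2·79/(10 − 0.058·79) → (1659/5) ÷ (2709/500) = 7900/129 ≈ 61.240
Retention S: 1000/CN − 10 with CN=61.240 → S = 500/79 ≈ 6.329 in
Initial abstraction Ia = S/5 = (500/79)/5 = 100/79 ≈ 1.266 in
P − Ia = 3.750 − 1.266 = 785/316 ≈ 2.484 in (> 0, runoff occurs)
Q: (785/316)² ÷ (2785/316) = 123245/176012 in (≈ 0.700 in)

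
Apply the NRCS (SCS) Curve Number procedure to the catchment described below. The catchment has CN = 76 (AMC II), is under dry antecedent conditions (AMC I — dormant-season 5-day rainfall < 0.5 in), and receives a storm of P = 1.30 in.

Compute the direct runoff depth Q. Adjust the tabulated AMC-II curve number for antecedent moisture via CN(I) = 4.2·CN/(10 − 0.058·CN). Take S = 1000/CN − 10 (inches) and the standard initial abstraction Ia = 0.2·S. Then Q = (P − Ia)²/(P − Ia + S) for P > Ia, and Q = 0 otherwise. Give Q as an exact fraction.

Q = 0 in ≈ 0.000 in

Adjust CN=76 to AMC I: 4.2·76/(10 − 0.058·76) → (1596/5) ÷ (699/125) = 13300/233 ≈ 57.082
Max retention: S = 1000/(13300/233) − 10 = 1000/133 in (≈ 7.519 in)
Initial abstraction Ia = S/5 = (1000/133)/5 = 200/133 ≈ 1.504 in
P = 1.300 ≤ Ia = 1.504 in: entire storm abstracted, Q = 0.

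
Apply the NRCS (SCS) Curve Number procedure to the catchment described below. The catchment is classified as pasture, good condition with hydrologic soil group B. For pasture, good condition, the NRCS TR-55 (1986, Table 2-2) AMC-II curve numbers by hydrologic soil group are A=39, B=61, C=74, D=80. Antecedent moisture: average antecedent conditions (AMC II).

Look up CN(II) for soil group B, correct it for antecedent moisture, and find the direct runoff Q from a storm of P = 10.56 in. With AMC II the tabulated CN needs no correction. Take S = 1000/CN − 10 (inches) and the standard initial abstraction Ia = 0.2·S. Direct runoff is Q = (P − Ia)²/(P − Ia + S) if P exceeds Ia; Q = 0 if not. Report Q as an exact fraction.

Q = 5564881/1012600 in ≈ 5.496 in

NRCS table: pasture, good condition, soil group B → CN(II) = 61
CN(II) = 61; AMC II needs no correction.
Max retention: S = 1000/61 − 10 = 390/61 in (≈ 6.393 in)
Initial abstraction Ia = S/5 = (390/61)/5 = 78/61 ≈ 1.279 in
P − Ia = 10.560 − 1.279 = 14154/1525 ≈ 9.281 in (> 0, runoff occurs)
Q: (14154/1525)² ÷ (23904/1525) = 5564881/1012600 in (≈ 5.496 in)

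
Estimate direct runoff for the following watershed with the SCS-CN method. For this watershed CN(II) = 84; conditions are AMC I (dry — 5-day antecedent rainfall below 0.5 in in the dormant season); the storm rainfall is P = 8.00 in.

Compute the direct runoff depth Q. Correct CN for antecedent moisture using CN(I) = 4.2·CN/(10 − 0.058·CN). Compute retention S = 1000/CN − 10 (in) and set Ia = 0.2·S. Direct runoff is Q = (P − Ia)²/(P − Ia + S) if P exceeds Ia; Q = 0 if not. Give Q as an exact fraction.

CN(I) from CN(II)=84: (4.2·84)/(10 − 0.058·84) = 44100/641 ≈ 68.799
Max retention: S = 1000/(44100/641) − 10 = 2000/441 in (≈ 4.535 in)
Ia = 0.2·(2000/441) = 400/441 in ≈ 0.907 in
P − Ia = 8.000 − 0.907 = 3128/441 ≈ 7.093 in (> 0, runoff occurs)
Runoff Q = (P−Ia)²/(P−Ia+S) = (7.093)²/(7.093+4.535) = 1223048/282681 ≈ 4.327 in

Q = 1223048/282681 in ≈ 4.327 in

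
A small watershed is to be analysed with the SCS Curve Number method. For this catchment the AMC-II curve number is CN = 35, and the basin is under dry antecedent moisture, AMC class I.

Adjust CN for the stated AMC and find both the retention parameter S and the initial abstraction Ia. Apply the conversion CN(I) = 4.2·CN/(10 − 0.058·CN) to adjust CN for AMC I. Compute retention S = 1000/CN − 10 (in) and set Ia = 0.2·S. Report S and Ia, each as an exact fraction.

Adjust CN=35 to AMC I: 4.2·35/(10 − 0.058·35) → 147 ÷ (797/100) = 14700/797 ≈ 18.444
Retention S: 1000/CN − 10 with CN=18.444 → S = 6500/147 ≈ 44.218 in
Ia = 0.2S: 0.2·44.218 = 8.844 in (exactly 1300/147)

S = 6500/147 in ≈ 44.218 in; Ia = 1300/147 in ≈ 8.844 in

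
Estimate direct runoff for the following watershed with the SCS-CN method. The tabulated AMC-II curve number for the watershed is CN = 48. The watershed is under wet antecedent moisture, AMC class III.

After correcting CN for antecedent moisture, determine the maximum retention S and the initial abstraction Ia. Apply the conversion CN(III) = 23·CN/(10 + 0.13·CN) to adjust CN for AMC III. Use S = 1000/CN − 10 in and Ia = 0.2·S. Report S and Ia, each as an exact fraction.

Wet (AMC III): CN(III) = 23·48/(10 + 0.13·48) = 1104/(406/25) = 13800/203 ≈ 67.980
Retention S: 1000/CN − 10 with CN=67.980 → S = 325/69 ≈ 4.710 in
Ia = 0.2S: 0.2·4.710 = 0.942 in (exactly 65/69)

S = 325/69 in ≈ 4.710 in; Ia = 65/69 in ≈ 0.942 in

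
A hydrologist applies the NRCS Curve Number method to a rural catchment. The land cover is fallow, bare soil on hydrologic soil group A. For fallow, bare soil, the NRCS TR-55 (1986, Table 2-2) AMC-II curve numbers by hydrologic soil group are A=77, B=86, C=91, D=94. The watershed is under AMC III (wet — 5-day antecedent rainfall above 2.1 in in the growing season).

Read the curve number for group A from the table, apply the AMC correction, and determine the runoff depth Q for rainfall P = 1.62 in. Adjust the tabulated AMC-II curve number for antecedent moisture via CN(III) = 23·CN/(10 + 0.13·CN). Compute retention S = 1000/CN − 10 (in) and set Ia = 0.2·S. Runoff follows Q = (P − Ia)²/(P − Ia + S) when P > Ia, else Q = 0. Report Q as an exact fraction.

Q = 27426169/39412450 in ≈ 0.696 in

NRCS table: fallow, bare soil, soil group A → CN(II) = 77
CN(III) from CN(II)=77: (23·77)/(10 + 0.13·77) = 7700/87 ≈ 88.506
Max retention: S = 1000/(7700/87) − 10 = 100/77 in (≈ 1.299 in)
Initial abstraction Ia = S/5 = (100/77)/5 = 20/77 ≈ 0.260 in
Excess rainfall: 1.620 − 0.260 = 1.360 in; P > Ia so Q > 0
Q: (5237/3850)² ÷ (10237/3850) = 27426169/39412450 in (≈ 0.696 in)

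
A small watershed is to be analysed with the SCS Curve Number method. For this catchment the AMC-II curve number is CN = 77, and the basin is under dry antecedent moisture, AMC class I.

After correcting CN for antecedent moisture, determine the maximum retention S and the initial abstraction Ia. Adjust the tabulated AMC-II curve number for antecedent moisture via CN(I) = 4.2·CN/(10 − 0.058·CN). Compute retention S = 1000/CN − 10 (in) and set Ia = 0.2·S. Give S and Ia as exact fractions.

Dry (AMC I): CN(I) = 4.2·77/(10 − 0.058·77) = (1617/5)/(2767/500) = 161700/2767 ≈ 58.439
Retention S: 1000/CN − 10 with CN=58.439 → S = 11500/1617 ≈ 7.112 in
Ia = 0.2·(11500/1617) = 2300/1617 in ≈ 1.422 in

S = 11500/1617 in ≈ 7.112 in; Ia = 2300/1617 in ≈ 1.422 in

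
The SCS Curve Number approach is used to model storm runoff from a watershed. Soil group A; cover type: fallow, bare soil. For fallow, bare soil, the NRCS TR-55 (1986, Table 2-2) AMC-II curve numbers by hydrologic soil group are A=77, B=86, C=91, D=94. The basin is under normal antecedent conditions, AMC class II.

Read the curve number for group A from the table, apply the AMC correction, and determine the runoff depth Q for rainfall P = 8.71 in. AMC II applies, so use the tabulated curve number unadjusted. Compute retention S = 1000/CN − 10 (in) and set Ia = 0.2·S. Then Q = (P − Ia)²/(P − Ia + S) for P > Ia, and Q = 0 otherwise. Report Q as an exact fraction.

Q = 3902126089/658095900 in ≈ 5.929 in

NRCS table: fallow, bare soil, soil group A → CN(II) = 77
CN(II) = 77; AMC II needs no correction.
Retention S: 1000/CN − 10 with CN=77.000 → S = 230/77 ≈ 2.987 in
Ia = 0.2S: 0.2·2.987 = 0.597 in (exactly 46/77)
P − Ia = 8.710 − 0.597 = 62467/7700 ≈ 8.113 in (> 0, runoff occurs)
Q = (62467/7700)²/((62467/7700) + 230/77) = (3902126089/59290000)/(85467/7700) = 3902126089/658095900 in ≈ 5.929 in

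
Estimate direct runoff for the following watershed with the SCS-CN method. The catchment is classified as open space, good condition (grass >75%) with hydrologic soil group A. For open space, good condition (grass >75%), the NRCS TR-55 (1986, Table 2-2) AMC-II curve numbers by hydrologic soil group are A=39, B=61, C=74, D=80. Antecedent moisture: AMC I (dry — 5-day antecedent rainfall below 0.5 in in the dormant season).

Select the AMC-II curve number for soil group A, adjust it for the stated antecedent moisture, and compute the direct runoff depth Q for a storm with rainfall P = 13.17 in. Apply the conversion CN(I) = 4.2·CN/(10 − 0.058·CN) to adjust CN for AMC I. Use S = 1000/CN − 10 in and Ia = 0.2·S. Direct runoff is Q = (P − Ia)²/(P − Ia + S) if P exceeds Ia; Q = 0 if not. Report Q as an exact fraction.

NRCS table: open space, good condition (grass >75%), soil group A → CN(II) = 39
Adjust CN=39 to AMC I: 4.2·39/(10 − 0.058·39) → (819/5) ÷ (3869/500) = 81900/3869 ≈ 21.168
Max retention: S = 1000/(81900/3869) − 10 = 30500/819 in (≈ 37.241 in)
Ia = 0.2S: 0.2·37.241 = 7.448 in (exactly 6100/819)
P − Ia = 13.170 − 7.448 = 468623/81900 ≈ 5.722 in (> 0, runoff occurs)
Runoff Q = (P−Ia)²/(P−Ia+S) = (5.722)²/(5.722+37.241) = 219607516129/288175223700 ≈ 0.762 in

Q = 219607516129/288175223700 in ≈ 0.762 in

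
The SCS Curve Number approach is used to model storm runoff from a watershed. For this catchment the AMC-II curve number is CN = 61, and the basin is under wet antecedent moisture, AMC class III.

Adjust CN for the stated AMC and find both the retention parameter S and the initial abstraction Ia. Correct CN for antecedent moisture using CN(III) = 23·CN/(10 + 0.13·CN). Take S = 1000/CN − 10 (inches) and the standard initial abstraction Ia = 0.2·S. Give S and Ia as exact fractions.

S = 3900/1403 in ≈ 2.780 in; Ia = 780/1403 in ≈ 0.556 in

Adjust CN=61 to AMC III: 23·61/(10 + 0.13·61) → 1403 ÷ (1793/100) = 140300/1793 ≈ 78.249
S = 1000/(140300/1793) − 10 = 3900/1403 in ≈ 2.780 in
Initial abstraction Ia = S/5 = (3900/1403)/5 = 780/1403 ≈ 0.556 in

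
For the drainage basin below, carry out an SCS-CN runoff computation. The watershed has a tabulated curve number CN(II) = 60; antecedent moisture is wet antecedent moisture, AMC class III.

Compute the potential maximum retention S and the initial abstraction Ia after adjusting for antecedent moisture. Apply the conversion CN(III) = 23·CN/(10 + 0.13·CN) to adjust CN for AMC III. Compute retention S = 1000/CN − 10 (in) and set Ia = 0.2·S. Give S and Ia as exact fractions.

S = 200/69 in ≈ 2.899 in; Ia = 40/69 in ≈ 0.580 in

Adjust CN=60 to AMC III: 23·60/(10 + 0.13·60) → 1380 ÷ (89/5) = 6900/89 ≈ 77.528
Max retention: S = 1000/(6900/89) − 10 = 200/69 in (≈ 2.899 in)
Ia = 0.2S: 0.2·2.899 = 0.580 in (exactly 40/69)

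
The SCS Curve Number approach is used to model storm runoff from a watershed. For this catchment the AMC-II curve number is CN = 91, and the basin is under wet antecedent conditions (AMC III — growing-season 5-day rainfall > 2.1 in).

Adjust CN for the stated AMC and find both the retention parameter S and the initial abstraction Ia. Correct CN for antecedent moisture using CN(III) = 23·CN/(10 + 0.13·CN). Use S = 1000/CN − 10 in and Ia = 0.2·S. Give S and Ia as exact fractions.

S = 900/2093 in ≈ 0.430 in; Ia = 180/2093 in ≈ 0.086 in

Adjust CN=91 to AMC III: 23·91/(10 + 0.13·91) → 2093 ÷ (2183/100) = 209300/2183 ≈ 95.877
Max retention: S = 1000/(209300/2183) − 10 = 900/2093 in (≈ 0.430 in)
Ia = 0.2S: 0.2·0.430 = 0.086 in (exactly 180/2093)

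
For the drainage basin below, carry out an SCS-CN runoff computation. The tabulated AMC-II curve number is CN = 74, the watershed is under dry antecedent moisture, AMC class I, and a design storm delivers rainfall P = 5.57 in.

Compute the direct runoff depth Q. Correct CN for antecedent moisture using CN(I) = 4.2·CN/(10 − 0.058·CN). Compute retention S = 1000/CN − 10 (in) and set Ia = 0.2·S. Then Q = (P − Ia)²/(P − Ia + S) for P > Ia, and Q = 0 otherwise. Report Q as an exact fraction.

Adjust CN=74 to AMC I: 4.2·74/(10 − 0.058·74) → (1554/5) ÷ (1427/250) = 77700/1427 ≈ 54.450
S = 1000/(77700/1427) − 10 = 6500/777 in ≈ 8.366 in
Initial abstraction Ia = S/5 = (6500/777)/5 = 1300/777 ≈ 1.673 in
P − Ia = 5.570 − 1.673 = 302789/77700 ≈ 3.897 in (> 0, runoff occurs)
Q: (302789/77700)² ÷ (952789/77700) = 91681178521/74031705300 in (≈ 1.238 in)

Q = 91681178521/74031705300 in ≈ 1.238 in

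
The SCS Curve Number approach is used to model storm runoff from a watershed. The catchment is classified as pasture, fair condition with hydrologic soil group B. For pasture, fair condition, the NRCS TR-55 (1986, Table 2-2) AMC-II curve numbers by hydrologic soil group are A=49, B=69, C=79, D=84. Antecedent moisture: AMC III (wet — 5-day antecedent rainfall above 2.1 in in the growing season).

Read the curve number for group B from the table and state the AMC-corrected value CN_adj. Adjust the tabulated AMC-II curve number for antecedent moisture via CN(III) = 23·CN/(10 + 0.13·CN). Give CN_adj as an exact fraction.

NRCS table: pasture, fair condition, soil group B → CN(II) = 69
Wet (AMC III): CN(III) = 23·69/(10 + 0.13·69) = 1587/(1897/100) = 158700/1897 ≈ 83.658

CN_adj = 158700/1897 ≈ 83.658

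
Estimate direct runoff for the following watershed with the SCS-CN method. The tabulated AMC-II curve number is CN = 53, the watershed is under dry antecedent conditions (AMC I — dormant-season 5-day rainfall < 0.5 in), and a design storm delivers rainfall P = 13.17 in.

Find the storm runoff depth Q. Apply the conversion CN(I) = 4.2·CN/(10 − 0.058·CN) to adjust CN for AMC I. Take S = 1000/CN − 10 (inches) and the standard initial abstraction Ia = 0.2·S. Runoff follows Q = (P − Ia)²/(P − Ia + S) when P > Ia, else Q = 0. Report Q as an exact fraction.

Q = 991659464041/372389877300 in ≈ 2.663 in

Adjust CN=53 to AMC I: 4.2·53/(10 − 0.058·53) → (1113/5) ÷ (3463/500) = 111300/3463 ≈ 32.140
Retention S: 1000/CN − 10 with CN=32.140 → S = 23500/1113 ≈ 21.114 in
Ia = 0.2S: 0.2·21.114 = 4.223 in (exactly 4700/1113)
P − Ia = 13.170 − 4.223 = 995821/111300 ≈ 8.947 in (> 0, runoff occurs)
Runoff Q = (P−Ia)²/(P−Ia+S) = (8.947)²/(8.947+21.114) = 991659464041/372389877300 ≈ 2.663 in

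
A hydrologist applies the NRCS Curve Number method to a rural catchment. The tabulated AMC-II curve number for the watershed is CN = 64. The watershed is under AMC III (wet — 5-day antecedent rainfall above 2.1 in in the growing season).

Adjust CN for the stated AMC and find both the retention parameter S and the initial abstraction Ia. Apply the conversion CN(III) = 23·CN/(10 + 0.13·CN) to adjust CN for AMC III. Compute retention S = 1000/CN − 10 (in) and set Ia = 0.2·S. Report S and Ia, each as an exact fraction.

S = 225/92 in ≈ 2.446 in; Ia = 45/92 in ≈ 0.489 in

Wet (AMC III): CN(III) = 23·64/(10 + 0.13·64) = 1472/(458/25) = 18400/229 ≈ 80.349
Retention S: 1000/CN − 10 with CN=80.349 → S = 225/92 ≈ 2.446 in
Ia = 0.2S: 0.2·2.446 = 0.489 in (exactly 45/92)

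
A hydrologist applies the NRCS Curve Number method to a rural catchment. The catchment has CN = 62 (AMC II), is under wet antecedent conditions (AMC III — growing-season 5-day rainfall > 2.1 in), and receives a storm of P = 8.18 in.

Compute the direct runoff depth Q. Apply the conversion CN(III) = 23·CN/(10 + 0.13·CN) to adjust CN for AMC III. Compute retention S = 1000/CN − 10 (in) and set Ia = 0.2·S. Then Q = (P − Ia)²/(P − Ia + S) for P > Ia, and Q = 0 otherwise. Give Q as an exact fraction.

Adjust CN=62 to AMC III: 23·62/(10 + 0.13·62) → 1426 ÷ (903/50) = 71300/903 ≈ 78.959
Max retention: S = 1000/(71300/903) − 10 = 1900/713 in (≈ 2.665 in)
Ia = 0.2·(1900/713) = 380/713 in ≈ 0.533 in
P − Ia = 8.180 − 0.533 = 272617/35650 ≈ 7.647 in (> 0, runoff occurs)
Q: (272617/35650)² ÷ (367617/35650) = 74320028689/13105546050 in (≈ 5.671 in)

Q = 74320028689/13105546050 in ≈ 5.671 in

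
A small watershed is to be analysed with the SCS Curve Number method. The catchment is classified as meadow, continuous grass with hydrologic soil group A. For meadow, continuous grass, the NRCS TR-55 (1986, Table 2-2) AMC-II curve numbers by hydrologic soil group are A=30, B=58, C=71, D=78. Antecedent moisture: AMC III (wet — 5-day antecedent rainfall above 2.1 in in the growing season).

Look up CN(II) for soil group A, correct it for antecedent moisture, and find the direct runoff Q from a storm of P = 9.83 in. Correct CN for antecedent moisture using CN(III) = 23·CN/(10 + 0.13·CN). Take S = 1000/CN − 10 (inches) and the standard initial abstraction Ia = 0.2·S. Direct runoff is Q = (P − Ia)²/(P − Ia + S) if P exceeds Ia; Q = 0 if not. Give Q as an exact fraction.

NRCS table: meadow, continuous grass, soil group A → CN(II) = 30
Adjust CN=30 to AMC III: 23·30/(10 + 0.13·30) → 690 ÷ (139/10) = 6900/139 ≈ 49.640
S = 1000/(6900/139) − 10 = 700/69 in ≈ 10.145 in
Ia = 0.2S: 0.2·10.145 = 2.029 in (exactly 140/69)
P − Ia = 9.830 − 2.029 = 53827/6900 ≈ 7.801 in (> 0, runoff occurs)
Q = (53827/6900)²/((53827/6900) + 700/69) = (2897345929/47610000)/(123827/6900) = 2897345929/854406300 in ≈ 3.391 in

Q = 2897345929/854406300 in ≈ 3.391 in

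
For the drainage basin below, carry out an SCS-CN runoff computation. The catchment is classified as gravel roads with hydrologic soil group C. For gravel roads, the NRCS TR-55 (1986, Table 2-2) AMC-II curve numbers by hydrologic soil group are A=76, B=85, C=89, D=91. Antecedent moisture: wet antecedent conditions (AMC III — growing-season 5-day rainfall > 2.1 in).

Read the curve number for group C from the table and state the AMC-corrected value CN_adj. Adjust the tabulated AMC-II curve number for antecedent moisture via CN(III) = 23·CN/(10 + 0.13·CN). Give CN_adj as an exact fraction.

NRCS table: gravel roads, soil group C → CN(II) = 89
Adjust CN=89 to AMC III: 23·89/(10 + 0.13·89) → 2047 ÷ (2157/100) = 204700/2157 ≈ 94.900

CN_adj = 204700/2157 ≈ 94.900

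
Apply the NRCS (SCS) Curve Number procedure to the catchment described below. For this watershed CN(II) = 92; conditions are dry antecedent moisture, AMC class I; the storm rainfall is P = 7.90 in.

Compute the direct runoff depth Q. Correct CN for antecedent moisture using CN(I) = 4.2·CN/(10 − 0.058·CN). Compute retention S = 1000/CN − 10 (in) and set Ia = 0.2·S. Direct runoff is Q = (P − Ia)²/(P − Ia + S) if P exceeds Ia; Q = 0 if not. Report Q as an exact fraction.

CN(I) from CN(II)=92: (4.2·92)/(10 − 0.058·92) = 48300/583 ≈ 82.847
S = 1000/(48300/583) − 10 = 1000/483 in ≈ 2.070 in
Initial abstraction Ia = S/5 = (1000/483)/5 = 200/483 ≈ 0.414 in
Excess rainfall: 7.900 − 0.414 = 7.486 in; P > Ia so Q > 0
Q: (36157/4830)² ÷ (46157/4830) = 1307328649/222938310 in (≈ 5.864 in)

Q = 1307328649/222938310 in ≈ 5.864 in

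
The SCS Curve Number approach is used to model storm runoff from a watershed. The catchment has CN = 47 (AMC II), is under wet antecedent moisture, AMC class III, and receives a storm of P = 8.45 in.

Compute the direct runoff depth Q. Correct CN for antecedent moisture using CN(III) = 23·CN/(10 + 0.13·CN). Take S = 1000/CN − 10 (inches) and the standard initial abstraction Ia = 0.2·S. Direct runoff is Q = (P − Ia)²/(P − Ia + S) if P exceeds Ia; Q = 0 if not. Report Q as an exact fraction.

Q = 26078697121/5783112180 in ≈ 4.509 in

Adjust CN=47 to AMC III: 23·47/(10 + 0.13·47) → 1081 ÷ (1611/100) = 108100/1611 ≈ 67.101
S = 1000/(108100/1611) − 10 = 5300/1081 in ≈ 4.903 in
Ia = 0.2S: 0.2·4.903 = 0.981 in (exactly 1060/1081)
Since P=8.450 > Ia=0.981: effective rainfall P−Ia = 161489/21620 in
Q: (161489/21620)² ÷ (267489/21620) = 26078697121/5783112180 in (≈ 4.509 in)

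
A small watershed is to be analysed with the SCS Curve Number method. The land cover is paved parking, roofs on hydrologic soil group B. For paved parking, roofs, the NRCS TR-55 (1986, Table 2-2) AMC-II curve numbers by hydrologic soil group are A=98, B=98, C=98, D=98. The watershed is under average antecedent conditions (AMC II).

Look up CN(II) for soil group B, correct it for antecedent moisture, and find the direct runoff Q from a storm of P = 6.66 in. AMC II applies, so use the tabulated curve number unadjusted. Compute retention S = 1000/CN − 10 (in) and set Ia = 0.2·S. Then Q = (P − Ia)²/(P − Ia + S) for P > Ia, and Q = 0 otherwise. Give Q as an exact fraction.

NRCS table: paved parking, roofs, soil group B → CN(II) = 98
AMC II — tabulated CN = 98 applies directly.
Retention S: 1000/CN − 10 with CN=98.000 → S = 10/49 ≈ 0.204 in
Ia = 0.2S: 0.2·0.204 = 0.041 in (exactly 2/49)
Since P=6.660 > Ia=0.041: effective rainfall P−Ia = 16217/2450 in
Q = (16217/2450)²/((16217/2450) + 10/49) = (262991089/6002500)/(16717/2450) = 262991089/40956650 in ≈ 6.421 in

Q = 262991089/40956650 in ≈ 6.421 in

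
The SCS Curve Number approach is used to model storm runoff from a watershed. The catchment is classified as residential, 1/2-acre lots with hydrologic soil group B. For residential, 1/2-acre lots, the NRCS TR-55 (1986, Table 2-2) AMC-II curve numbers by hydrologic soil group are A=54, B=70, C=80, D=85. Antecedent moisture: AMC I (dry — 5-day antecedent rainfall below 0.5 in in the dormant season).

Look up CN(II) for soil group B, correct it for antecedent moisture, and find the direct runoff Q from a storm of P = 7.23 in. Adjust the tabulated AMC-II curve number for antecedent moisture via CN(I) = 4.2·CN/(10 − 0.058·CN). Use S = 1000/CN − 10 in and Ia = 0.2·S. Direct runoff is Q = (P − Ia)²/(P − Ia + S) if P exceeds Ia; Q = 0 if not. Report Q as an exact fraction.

Q = 646532329/369592300 in ≈ 1.749 in

NRCS table: residential, 1/2-acre lots, soil group B → CN(II) = 70
CN(I) from CN(II)=70: (4.2·70)/(10 − 0.058·70) = 4900/99 ≈ 49.495
Max retention: S = 1000/(4900/99) − 10 = 500/49 in (≈ 10.204 in)
Initial abstraction Ia = S/5 = (500/49)/5 = 100/49 ≈ 2.041 in
P − Ia = 7.230 − 2.041 = 25427/4900 ≈ 5.189 in (> 0, runoff occurs)
Q: (25427/4900)² ÷ (75427/4900) = 646532329/369592300 in (≈ 1.749 in)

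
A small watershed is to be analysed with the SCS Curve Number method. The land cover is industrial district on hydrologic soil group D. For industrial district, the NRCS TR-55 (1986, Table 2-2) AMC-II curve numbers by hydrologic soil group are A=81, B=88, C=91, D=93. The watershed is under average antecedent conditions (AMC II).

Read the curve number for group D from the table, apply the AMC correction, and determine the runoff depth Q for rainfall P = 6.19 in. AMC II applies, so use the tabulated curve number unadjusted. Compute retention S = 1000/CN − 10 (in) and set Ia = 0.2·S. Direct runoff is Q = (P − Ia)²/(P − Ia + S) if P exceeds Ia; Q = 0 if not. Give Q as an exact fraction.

NRCS table: industrial district, soil group D → CN(II) = 93
CN(II) = 93; AMC II needs no correction.
Max retention: S = 1000/93 − 10 = 70/93 in (≈ 0.753 in)
Ia = 0.2·(70/93) = 14/93 in ≈ 0.151 in
P − Ia = 6.190 − 0.151 = 56167/9300 ≈ 6.039 in (> 0, runoff occurs)
Q = (56167/9300)²/((56167/9300) + 70/93) = (3154731889/86490000)/(63167/9300) = 3154731889/587453100 in ≈ 5.370 in

Q = 3154731889/587453100 in ≈ 5.370 in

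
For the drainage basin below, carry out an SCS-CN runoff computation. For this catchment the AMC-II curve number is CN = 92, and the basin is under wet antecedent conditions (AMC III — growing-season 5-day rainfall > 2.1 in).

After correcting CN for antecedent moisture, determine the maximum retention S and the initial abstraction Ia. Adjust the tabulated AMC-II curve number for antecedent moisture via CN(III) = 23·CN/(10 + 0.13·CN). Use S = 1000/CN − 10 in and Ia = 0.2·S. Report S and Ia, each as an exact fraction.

Wet (AMC III): CN(III) = 23·92/(10 + 0.13·92) = 2116/(549/25) = 52900/549 ≈ 96.357
Max retention: S = 1000/(52900/549) − 10 = 200/529 in (≈ 0.378 in)
Initial abstraction Ia = S/5 = (200/529)/5 = 40/529 ≈ 0.076 in

S = 200/529 in ≈ 0.378 in; Ia = 40/529 in ≈ 0.076 in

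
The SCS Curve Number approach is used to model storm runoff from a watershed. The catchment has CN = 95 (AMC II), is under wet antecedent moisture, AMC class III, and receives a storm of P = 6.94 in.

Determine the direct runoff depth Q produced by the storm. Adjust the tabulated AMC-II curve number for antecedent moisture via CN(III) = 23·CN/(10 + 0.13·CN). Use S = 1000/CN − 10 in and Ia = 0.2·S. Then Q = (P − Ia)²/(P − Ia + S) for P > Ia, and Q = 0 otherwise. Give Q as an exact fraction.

Q = 22692108321/3400712150 in ≈ 6.673 in

CN(III) from CN(II)=95: (23·95)/(10 + 0.13·95) = 43700/447 ≈ 97.763
Retention S: 1000/CN − 10 with CN=97.763 → S = 100/437 ≈ 0.229 in
Ia = 0.2S: 0.2·0.229 = 0.046 in (exactly 20/437)
Since P=6.940 > Ia=0.046: effective rainfall P−Ia = 150639/21850 in
Q = (150639/21850)²/((150639/21850) + 100/437) = (22692108321/477422500)/(155639/21850) = 22692108321/3400712150 in ≈ 6.673 in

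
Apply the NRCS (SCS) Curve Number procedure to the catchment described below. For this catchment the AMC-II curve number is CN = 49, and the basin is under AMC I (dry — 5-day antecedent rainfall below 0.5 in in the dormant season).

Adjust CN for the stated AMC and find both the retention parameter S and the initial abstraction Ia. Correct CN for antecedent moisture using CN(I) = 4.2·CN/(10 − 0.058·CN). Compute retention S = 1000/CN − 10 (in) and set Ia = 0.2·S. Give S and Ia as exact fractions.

S = 8500/343 in ≈ 24.781 in; Ia = 1700/343 in ≈ 4.956 in

Adjust CN=49 to AMC I: 4.2·49/(10 − 0.058·49) → (1029/5) ÷ (3579/500) = 34300/1193 ≈ 28.751
Max retention: S = 1000/(34300/1193) − 10 = 8500/343 in (≈ 24.781 in)
Ia = 0.2·(8500/343) = 1700/343 in ≈ 4.956 in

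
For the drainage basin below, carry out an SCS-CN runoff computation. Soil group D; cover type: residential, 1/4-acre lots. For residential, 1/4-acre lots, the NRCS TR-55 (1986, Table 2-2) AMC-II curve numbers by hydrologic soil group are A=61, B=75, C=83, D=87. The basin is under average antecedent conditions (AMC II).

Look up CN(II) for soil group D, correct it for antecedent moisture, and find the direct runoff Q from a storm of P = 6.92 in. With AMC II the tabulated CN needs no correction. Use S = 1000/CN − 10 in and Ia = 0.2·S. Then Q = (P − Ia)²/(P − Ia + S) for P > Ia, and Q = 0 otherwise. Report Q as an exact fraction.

NRCS table: residential, 1/4-acre lots, soil group D → CN(II) = 87
AMC II — tabulated CN = 87 applies directly.
Retention S: 1000/CN − 10 with CN=87.000 → S = 130/87 ≈ 1.494 in
Ia = 0.2S: 0.2·1.494 = 0.299 in (exactly 26/87)
P − Ia = 6.920 − 0.299 = 14401/2175 ≈ 6.621 in (> 0, runoff occurs)
Q = (14401/2175)²/((14401/2175) + 130/87) = (207388801/4730625)/(17651/2175) = 207388801/38390925 in ≈ 5.402 in

Q = 207388801/38390925 in ≈ 5.402 in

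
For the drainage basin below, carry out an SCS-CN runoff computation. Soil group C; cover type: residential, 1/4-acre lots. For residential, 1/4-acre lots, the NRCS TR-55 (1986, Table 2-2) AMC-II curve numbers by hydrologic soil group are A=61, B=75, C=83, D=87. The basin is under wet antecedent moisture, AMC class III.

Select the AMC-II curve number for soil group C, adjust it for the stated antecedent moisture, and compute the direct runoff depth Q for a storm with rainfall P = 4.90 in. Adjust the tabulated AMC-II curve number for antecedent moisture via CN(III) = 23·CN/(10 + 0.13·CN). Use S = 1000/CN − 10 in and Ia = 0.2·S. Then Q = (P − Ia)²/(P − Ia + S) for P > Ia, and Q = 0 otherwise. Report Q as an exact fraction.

NRCS table: residential, 1/4-acre lots, soil group C → CN(II) = 83
Wet (AMC III): CN(III) = 23·83/(10 + 0.13·83) = 1909/(2079/100) = 190900/2079 ≈ 91.823
Retention S: 1000/CN − 10 with CN=91.823 → S = 1700/1909 ≈ 0.891 in
Ia = 0.2·(1700/1909) = 340/1909 in ≈ 0.178 in
Excess rainfall: 4.900 − 0.178 = 4.722 in; P > Ia so Q > 0
Q = (90141/19090)²/((90141/19090) + 1700/1909) = (8125399881/364428100)/(107141/19090) = 8125399881/2045321690 in ≈ 3.973 in

Q = 8125399881/2045321690 in ≈ 3.973 in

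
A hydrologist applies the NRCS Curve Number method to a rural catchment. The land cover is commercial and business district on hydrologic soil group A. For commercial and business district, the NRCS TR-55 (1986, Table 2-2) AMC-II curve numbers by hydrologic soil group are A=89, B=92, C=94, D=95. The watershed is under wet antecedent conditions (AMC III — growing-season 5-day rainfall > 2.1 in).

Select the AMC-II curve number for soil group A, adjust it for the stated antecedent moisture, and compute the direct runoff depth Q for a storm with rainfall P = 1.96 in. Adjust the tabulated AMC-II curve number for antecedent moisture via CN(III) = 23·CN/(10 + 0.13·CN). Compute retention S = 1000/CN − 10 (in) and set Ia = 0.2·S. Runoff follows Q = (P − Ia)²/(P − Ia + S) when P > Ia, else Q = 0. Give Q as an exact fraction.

NRCS table: commercial and business district, soil group A → CN(II) = 89
CN(III) from CN(II)=89: (23·89)/(10 + 0.13·89) = 204700/2157 ≈ 94.900
Max retention: S = 1000/(204700/2157) − 10 = 1100/2047 in (≈ 0.537 in)
Initial abstraction Ia = S/5 = (1100/2047)/5 = 220/2047 ≈ 0.107 in
Since P=1.960 > Ia=0.107: effective rainfall P−Ia = 94803/51175 in
Q: (94803/51175)² ÷ (122303/51175) = 8987608809/6258856025 in (≈ 1.436 in)

Q = 8987608809/6258856025 in ≈ 1.436 in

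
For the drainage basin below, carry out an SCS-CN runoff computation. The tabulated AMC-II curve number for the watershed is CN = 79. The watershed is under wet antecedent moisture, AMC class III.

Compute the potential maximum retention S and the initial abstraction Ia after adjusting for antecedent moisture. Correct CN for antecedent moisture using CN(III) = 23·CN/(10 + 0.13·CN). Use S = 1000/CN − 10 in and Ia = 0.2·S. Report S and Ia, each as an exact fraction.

Adjust CN=79 to AMC III: 23·79/(10 + 0.13·79) → 1817 ÷ (2027/100) = 181700/2027 ≈ 89.640
Retention S: 1000/CN − 10 with CN=89.640 → S = 2100/1817 ≈ 1.156 in
Ia = 0.2·(2100/1817) = 420/1817 in ≈ 0.231 in

S = 2100/1817 in ≈ 1.156 in; Ia = 420/1817 in ≈ 0.231 in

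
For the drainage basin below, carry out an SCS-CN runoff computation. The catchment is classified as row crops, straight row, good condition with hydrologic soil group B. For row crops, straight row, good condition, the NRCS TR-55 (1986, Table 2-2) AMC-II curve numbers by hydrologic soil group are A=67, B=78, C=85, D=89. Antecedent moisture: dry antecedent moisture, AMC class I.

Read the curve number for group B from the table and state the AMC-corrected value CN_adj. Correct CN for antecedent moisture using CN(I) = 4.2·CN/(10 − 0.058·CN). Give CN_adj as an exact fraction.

CN_adj = 81900/1369 ≈ 59.825

NRCS table: row crops, straight row, good condition, soil group B → CN(II) = 78
CN(I) from CN(II)=78: (4.2·78)/(10 − 0.058·78) = 81900/1369 ≈ 59.825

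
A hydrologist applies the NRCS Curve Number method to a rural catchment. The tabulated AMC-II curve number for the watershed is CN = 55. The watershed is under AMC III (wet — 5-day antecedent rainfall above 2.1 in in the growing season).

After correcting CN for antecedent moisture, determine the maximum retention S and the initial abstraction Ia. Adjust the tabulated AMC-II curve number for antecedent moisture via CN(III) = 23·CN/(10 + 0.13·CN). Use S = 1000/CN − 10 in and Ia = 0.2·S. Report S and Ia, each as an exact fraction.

Adjust CN=55 to AMC III: 23·55/(10 + 0.13·55) → 1265 ÷ (343/20) = 25300/343 ≈ 73.761
S = 1000/(25300/343) − 10 = 900/253 in ≈ 3.557 in
Ia = 0.2·(900/253) = 180/253 in ≈ 0.711 in

S = 900/253 in ≈ 3.557 in; Ia = 180/253 in ≈ 0.711 in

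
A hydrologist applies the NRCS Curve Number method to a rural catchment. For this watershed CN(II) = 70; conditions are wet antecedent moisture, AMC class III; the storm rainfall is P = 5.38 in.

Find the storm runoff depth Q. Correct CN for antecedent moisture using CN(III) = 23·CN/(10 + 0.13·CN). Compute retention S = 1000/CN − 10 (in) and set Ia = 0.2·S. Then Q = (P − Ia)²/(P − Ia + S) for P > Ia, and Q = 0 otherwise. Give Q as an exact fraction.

Adjust CN=70 to AMC III: 23·70/(10 + 0.13·70) → 1610 ÷ (191/10) = 16100/191 ≈ 84.293
Retention S: 1000/CN − 10 with CN=84.293 → S = 300/161 ≈ 1.863 in
Ia = 0.2·(300/161) = 60/161 in ≈ 0.373 in
Since P=5.380 > Ia=0.373: effective rainfall P−Ia = 40309/8050 in
Q: (40309/8050)² ÷ (55309/8050) = 1624815481/445237450 in (≈ 3.649 in)

Q = 1624815481/445237450 in ≈ 3.649 in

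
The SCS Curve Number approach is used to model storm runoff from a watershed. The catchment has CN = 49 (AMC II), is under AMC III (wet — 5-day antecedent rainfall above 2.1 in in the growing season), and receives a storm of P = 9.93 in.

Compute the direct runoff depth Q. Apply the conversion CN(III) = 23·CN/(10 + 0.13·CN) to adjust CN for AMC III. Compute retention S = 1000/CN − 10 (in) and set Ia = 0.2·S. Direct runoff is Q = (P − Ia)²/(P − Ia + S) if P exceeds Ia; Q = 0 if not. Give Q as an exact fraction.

Wet (AMC III): CN(III) = 23·49/(10 + 0.13·49) = 1127/(1637/100) = 112700/1637 ≈ 68.845
Max retention: S = 1000/(112700/1637) − 10 = 5100/1127 in (≈ 4.525 in)
Ia = 0.2S: 0.2·4.525 = 0.905 in (exactly 1020/1127)
Excess rainfall: 9.930 − 0.905 = 9.025 in; P > Ia so Q > 0
Runoff Q = (P−Ia)²/(P−Ia+S) = (9.025)²/(9.025+4.525) = 114946087369/19122823300 ≈ 6.011 in

Q = 114946087369/19122823300 in ≈ 6.011 in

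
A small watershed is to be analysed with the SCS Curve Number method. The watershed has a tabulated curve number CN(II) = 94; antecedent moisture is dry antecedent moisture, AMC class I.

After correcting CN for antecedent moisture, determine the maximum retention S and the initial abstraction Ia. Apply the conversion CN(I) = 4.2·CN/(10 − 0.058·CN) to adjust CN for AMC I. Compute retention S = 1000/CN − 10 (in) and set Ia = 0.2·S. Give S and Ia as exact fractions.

S = 500/329 in ≈ 1.520 in; Ia = 100/329 in ≈ 0.304 in

CN(I) from CN(II)=94: (4.2·94)/(10 − 0.058·94) = 32900/379 ≈ 86.807
Max retention: S = 1000/(32900/379) − 10 = 500/329 in (≈ 1.520 in)
Ia = 0.2S: 0.2·1.520 = 0.304 in (exactly 100/329)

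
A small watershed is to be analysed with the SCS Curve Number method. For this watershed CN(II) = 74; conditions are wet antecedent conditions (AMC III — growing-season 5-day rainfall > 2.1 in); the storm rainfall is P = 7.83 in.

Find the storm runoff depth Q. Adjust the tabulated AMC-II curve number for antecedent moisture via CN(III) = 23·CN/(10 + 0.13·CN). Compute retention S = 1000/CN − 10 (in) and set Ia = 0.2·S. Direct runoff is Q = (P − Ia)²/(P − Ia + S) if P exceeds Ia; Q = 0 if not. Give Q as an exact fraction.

Adjust CN=74 to AMC III: 23·74/(10 + 0.13·74) → 1702 ÷ (981/50) = 85100/981 ≈ 86.748
Max retention: S = 1000/(85100/981) − 10 = 1300/851 in (≈ 1.528 in)
Ia = 0.2S: 0.2·1.528 = 0.306 in (exactly 260/851)
Excess rainfall: 7.830 − 0.306 = 7.524 in; P > Ia so Q > 0
Runoff Q = (P−Ia)²/(P−Ia+S) = (7.524)²/(7.524+1.528) = 410026350889/65555338300 ≈ 6.255 in

Q = 410026350889/65555338300 in ≈ 6.255 in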